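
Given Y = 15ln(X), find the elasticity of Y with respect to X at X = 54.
Elasticity = 1/ln(54) ≈ 0.2507

Elasticity = (dY/dX) · (X/Y)

dY/dX = 15/X
At X = 54: dY/dX = 5/18, Y = 15·ln(54)

Elasticity = (5/18) · (54 / (15·ln(54))) = 1/ln(54) ≈ 0.2507

Interpretation: for a small percentage change in X, the percentage change in Y is approximately 0.25 times as large.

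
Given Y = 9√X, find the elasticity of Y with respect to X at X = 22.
Elasticity = 1/2

Elasticity = (dY/dX) · (X/Y)

dY/dX = 9/(2·√X)
At X = 22: dY/dX = 9·√22/44, Y = 9·√22

Elasticity = (9·√22/44) · (22 / (9·√22)) = 1/2

Interpretation: for a small percentage change in X, the percentage change in Y is approximately 0.50 times as large.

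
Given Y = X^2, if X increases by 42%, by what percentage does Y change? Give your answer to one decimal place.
101.6%

For Y = X^2:
If X → X(1 + 0.42)
Then Y → Y · (1 + 0.42)^2
     = Y · 2.0164

Percentage change = ((1 + 0.42)^2 − 1) × 100% ≈ 101.6%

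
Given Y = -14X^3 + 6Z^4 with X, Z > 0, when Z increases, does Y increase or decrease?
Y increases

Taking the partial derivative:
∂Y/∂Z = 24Z^3

∂Y/∂Z = 24Z^3 > 0 (assuming positive values)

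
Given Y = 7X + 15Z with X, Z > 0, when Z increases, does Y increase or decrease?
Y increases

Taking the partial derivative:
∂Y/∂Z = 15

∂Y/∂Z = 15 > 0 (assuming positive values)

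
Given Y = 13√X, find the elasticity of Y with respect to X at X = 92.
Elasticity = 1/2

Elasticity = (dY/dX) · (X/Y)

dY/dX = 13/(2·√X)
At X = 92: dY/dX = 13·√23/92, Y = 26·√23

Elasticity = (13·√23/92) · (92 / (26·√23)) = 1/2

Interpretation: for a small percentage change in X, the percentage change in Y is approximately 0.50 times as large.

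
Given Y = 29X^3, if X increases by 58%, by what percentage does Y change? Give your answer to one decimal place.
294.4%

For Y = 29X^3:
If X → X(1 + 0.58)
Then Y → Y · (1 + 0.58)^3
     ≈ Y · 3.9443

Percentage change = ((1 + 0.58)^3 − 1) × 100% ≈ 294.4%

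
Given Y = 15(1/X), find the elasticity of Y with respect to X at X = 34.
Elasticity = -1

Elasticity = (dY/dX) · (X/Y)

dY/dX = -15/X²
At X = 34: dY/dX = -15/1156, Y = 15/34

Elasticity = (-15/1156) · (34 / (15/34)) = -1

Interpretation: for a small percentage change in X, the percentage change in Y is approximately -1.00 times as large.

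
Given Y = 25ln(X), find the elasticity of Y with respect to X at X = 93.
Elasticity = 1/ln(93) ≈ 0.2206

Elasticity = (dY/dX) · (X/Y)

dY/dX = 25/X
At X = 93: dY/dX = 25/93, Y = 25·ln(93)

Elasticity = (25/93) · (93 / (25·ln(93))) = 1/ln(93) ≈ 0.2206

Interpretation: for a small percentage change in X, the percentage change in Y is approximately 0.22 times as large.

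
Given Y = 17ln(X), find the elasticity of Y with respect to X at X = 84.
Elasticity = 1/ln(84) ≈ 0.2257

Elasticity = (dY/dX) · (X/Y)

dY/dX = 17/X
At X = 84: dY/dX = 17/84, Y = 17·ln(84)

Elasticity = (17/84) · (84 / (17·ln(84))) = 1/ln(84) ≈ 0.2257

Interpretation: for a small percentage change in X, the percentage change in Y is approximately 0.23 times as large.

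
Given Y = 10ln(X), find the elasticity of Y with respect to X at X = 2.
Elasticity = 1/ln(2) ≈ 1.4427

Elasticity = (dY/dX) · (X/Y)

dY/dX = 10/X
At X = 2: dY/dX = 5, Y = 10·ln(2)

Elasticity = 5 · (2 / (10·ln(2))) = 1/ln(2) ≈ 1.4427

Interpretation: for a small percentage change in X, the percentage change in Y is approximately 1.44 times as large.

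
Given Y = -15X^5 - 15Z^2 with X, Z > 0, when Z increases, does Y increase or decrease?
Y decreases

Taking the partial derivative:
∂Y/∂Z = -30Z

∂Y/∂Z = -30Z < 0 (assuming positive values)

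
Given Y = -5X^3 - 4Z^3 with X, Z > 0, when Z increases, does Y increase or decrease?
Y decreases

Taking the partial derivative:
∂Y/∂Z = -12Z^2

∂Y/∂Z = -12Z^2 < 0 (assuming positive values)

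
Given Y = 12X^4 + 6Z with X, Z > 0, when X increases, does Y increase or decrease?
Y increases

Taking the partial derivative:
∂Y/∂X = 48X^3

∂Y/∂X = 48X^3 > 0 (assuming positive values)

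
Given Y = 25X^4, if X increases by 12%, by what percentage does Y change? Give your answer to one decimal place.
57.4%

For Y = 25X^4:
If X → X(1 + 0.12)
Then Y → Y · (1 + 0.12)^4
     ≈ Y · 1.5735

Percentage change = ((1 + 0.12)^4 − 1) × 100% ≈ 57.4%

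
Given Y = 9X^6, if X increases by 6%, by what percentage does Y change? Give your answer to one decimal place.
41.9%

For Y = 9X^6:
If X → X(1 + 0.06)
Then Y → Y · (1 + 0.06)^6
     ≈ Y · 1.4185

Percentage change = ((1 + 0.06)^6 − 1) × 100% ≈ 41.9%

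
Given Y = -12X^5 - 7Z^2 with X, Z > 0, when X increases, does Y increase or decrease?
Y decreases

Taking the partial derivative:
∂Y/∂X = -60X^4

∂Y/∂X = -60X^4 < 0 (assuming positive values)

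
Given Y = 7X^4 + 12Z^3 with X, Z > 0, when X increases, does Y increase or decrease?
Y increases

Taking the partial derivative:
∂Y/∂X = 28X^3

∂Y/∂X = 28X^3 > 0 (assuming positive values)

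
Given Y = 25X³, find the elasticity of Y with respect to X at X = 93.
Elasticity = 3

Elasticity = (dY/dX) · (X/Y)

dY/dX = 75·X²
At X = 93: dY/dX = 648675, Y = 20108925

Elasticity = 648675 · (93 / 20108925) = 3

Interpretation: for a small percentage change in X, the percentage change in Y is approximately 3.00 times as large.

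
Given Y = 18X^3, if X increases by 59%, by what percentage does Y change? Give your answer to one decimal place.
302.0%

For Y = 18X^3:
If X → X(1 + 0.59)
Then Y → Y · (1 + 0.59)^3
     ≈ Y · 4.0197

Percentage change = ((1 + 0.59)^3 − 1) × 100% ≈ 302.0%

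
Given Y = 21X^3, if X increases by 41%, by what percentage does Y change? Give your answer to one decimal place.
180.3%

For Y = 21X^3:
If X → X(1 + 0.41)
Then Y → Y · (1 + 0.41)^3
     ≈ Y · 2.8032

Percentage change = ((1 + 0.41)^3 − 1) × 100% ≈ 180.3%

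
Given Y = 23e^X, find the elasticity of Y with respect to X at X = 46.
Elasticity = 46

Elasticity = (dY/dX) · (X/Y)

dY/dX = 23·e^X
At X = 46: dY/dX = 23·e^46, Y = 23·e^46

Elasticity = (23·e^46) · (46 / (23·e^46)) = 46

Interpretation: for a small percentage change in X, the percentage change in Y is approximately 46.00 times as large.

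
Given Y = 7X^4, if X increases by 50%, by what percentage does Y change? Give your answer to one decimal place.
406.3%

For Y = 7X^4:
If X → X(1 + 0.5)
Then Y → Y · (1 + 0.5)^4
     = Y · 5.0625

Percentage change = ((1 + 0.5)^4 − 1) × 100% ≈ 406.3%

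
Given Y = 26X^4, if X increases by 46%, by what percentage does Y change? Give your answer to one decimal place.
354.4%

For Y = 26X^4:
If X → X(1 + 0.46)
Then Y → Y · (1 + 0.46)^4
     ≈ Y · 4.5437

Percentage change = ((1 + 0.46)^4 − 1) × 100% ≈ 354.4%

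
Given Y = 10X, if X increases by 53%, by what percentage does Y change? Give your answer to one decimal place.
53.0%

For Y = 10X:
If X → X(1 + 0.53)
Then Y → Y · (1 + 0.53)^1
     = Y · 1.5300

Percentage change = ((1 + 0.53)^1 − 1) × 100% = 53.0%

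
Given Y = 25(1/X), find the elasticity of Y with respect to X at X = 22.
Elasticity = -1

Elasticity = (dY/dX) · (X/Y)

dY/dX = -25/X²
At X = 22: dY/dX = -25/484, Y = 25/22

Elasticity = (-25/484) · (22 / (25/22)) = -1

Interpretation: for a small percentage change in X, the percentage change in Y is approximately -1.00 times as large.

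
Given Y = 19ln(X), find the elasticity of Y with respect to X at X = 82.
Elasticity = 1/ln(82) ≈ 0.2269

Elasticity = (dY/dX) · (X/Y)

dY/dX = 19/X
At X = 82: dY/dX = 19/82, Y = 19·ln(82)

Elasticity = (19/82) · (82 / (19·ln(82))) = 1/ln(82) ≈ 0.2269

Interpretation: for a small percentage change in X, the percentage change in Y is approximately 0.23 times as large.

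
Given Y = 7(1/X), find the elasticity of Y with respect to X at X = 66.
Elasticity = -1

Elasticity = (dY/dX) · (X/Y)

dY/dX = -7/X²
At X = 66: dY/dX = -7/4356, Y = 7/66

Elasticity = (-7/4356) · (66 / (7/66)) = -1

Interpretation: for a small percentage change in X, the percentage change in Y is approximately -1.00 times as large.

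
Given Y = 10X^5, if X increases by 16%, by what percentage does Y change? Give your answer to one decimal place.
110.0%

For Y = 10X^5:
If X → X(1 + 0.16)
Then Y → Y · (1 + 0.16)^5
     ≈ Y · 2.1003

Percentage change = ((1 + 0.16)^5 − 1) × 100% ≈ 110.0%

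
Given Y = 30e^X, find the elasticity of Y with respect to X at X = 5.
Elasticity = 5

Elasticity = (dY/dX) · (X/Y)

dY/dX = 30·e^X
At X = 5: dY/dX = 30·e^5, Y = 30·e^5

Elasticity = (30·e^5) · (5 / (30·e^5)) = 5

Interpretation: for a small percentage change in X, the percentage change in Y is approximately 5.00 times as large.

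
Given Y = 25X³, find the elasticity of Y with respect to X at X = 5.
Elasticity = 3

Elasticity = (dY/dX) · (X/Y)

dY/dX = 75·X²
At X = 5: dY/dX = 1875, Y = 3125

Elasticity = 1875 · (5 / 3125) = 3

Interpretation: for a small percentage change in X, the percentage change in Y is approximately 3.00 times as large.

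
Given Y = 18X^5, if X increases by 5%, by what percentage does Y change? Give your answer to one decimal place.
27.6%

For Y = 18X^5:
If X → X(1 + 0.05)
Then Y → Y · (1 + 0.05)^5
     ≈ Y · 1.2763

Percentage change = ((1 + 0.05)^5 − 1) × 100% ≈ 27.6%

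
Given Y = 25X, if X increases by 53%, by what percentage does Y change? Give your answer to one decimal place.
53.0%

For Y = 25X:
If X → X(1 + 0.53)
Then Y → Y · (1 + 0.53)^1
     = Y · 1.5300

Percentage change = ((1 + 0.53)^1 − 1) × 100% = 53.0%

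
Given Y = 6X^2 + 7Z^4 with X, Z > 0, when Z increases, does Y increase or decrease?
Y increases

Taking the partial derivative:
∂Y/∂Z = 28Z^3

∂Y/∂Z = 28Z^3 > 0 (assuming positive values)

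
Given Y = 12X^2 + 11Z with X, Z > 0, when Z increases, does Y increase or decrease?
Y increases

Taking the partial derivative:
∂Y/∂Z = 11

∂Y/∂Z = 11 > 0 (assuming positive values)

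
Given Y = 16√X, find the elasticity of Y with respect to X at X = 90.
Elasticity = 1/2

Elasticity = (dY/dX) · (X/Y)

dY/dX = 8/√X
At X = 90: dY/dX = 4·√10/15, Y = 48·√10

Elasticity = (4·√10/15) · (90 / (48·√10)) = 1/2

Interpretation: for a small percentage change in X, the percentage change in Y is approximately 0.50 times as large.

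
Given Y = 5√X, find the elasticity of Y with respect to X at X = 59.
Elasticity = 1/2

Elasticity = (dY/dX) · (X/Y)

dY/dX = 5/(2·√X)
At X = 59: dY/dX = 5·√59/118, Y = 5·√59

Elasticity = (5·√59/118) · (59 / (5·√59)) = 1/2

Interpretation: for a small percentage change in X, the percentage change in Y is approximately 0.50 times as large.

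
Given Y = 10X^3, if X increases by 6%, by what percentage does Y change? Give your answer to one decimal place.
19.1%

For Y = 10X^3:
If X → X(1 + 0.06)
Then Y → Y · (1 + 0.06)^3
     ≈ Y · 1.1910

Percentage change = ((1 + 0.06)^3 − 1) × 100% ≈ 19.1%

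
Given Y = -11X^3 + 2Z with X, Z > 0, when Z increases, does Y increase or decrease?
Y increases

Taking the partial derivative:
∂Y/∂Z = 2

∂Y/∂Z = 2 > 0 (assuming positive values)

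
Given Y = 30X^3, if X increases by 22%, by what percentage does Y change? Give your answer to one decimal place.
81.6%

For Y = 30X^3:
If X → X(1 + 0.22)
Then Y → Y · (1 + 0.22)^3
     ≈ Y · 1.8158

Percentage change = ((1 + 0.22)^3 − 1) × 100% ≈ 81.6%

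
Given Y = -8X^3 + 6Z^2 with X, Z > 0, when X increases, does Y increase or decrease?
Y decreases

Taking the partial derivative:
∂Y/∂X = -24X^2

∂Y/∂X = -24X^2 < 0 (assuming positive values)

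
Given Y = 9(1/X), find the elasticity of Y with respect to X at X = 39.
Elasticity = -1

Elasticity = (dY/dX) · (X/Y)

dY/dX = -9/X²
At X = 39: dY/dX = -1/169, Y = 3/13

Elasticity = (-1/169) · (39 / (3/13)) = -1

Interpretation: for a small percentage change in X, the percentage change in Y is approximately -1.00 times as large.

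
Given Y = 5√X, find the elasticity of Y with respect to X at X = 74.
Elasticity = 1/2

Elasticity = (dY/dX) · (X/Y)

dY/dX = 5/(2·√X)
At X = 74: dY/dX = 5·√74/148, Y = 5·√74

Elasticity = (5·√74/148) · (74 / (5·√74)) = 1/2

Interpretation: for a small percentage change in X, the percentage change in Y is approximately 0.50 times as large.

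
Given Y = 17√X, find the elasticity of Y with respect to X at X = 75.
Elasticity = 1/2

Elasticity = (dY/dX) · (X/Y)

dY/dX = 17/(2·√X)
At X = 75: dY/dX = 17·√3/30, Y = 85·√3

Elasticity = (17·√3/30) · (75 / (85·√3)) = 1/2

Interpretation: for a small percentage change in X, the percentage change in Y is approximately 0.50 times as large.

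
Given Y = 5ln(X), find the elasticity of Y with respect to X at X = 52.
Elasticity = 1/ln(52) ≈ 0.2531

Elasticity = (dY/dX) · (X/Y)

dY/dX = 5/X
At X = 52: dY/dX = 5/52, Y = 5·ln(52)

Elasticity = (5/52) · (52 / (5·ln(52))) = 1/ln(52) ≈ 0.2531

Interpretation: for a small percentage change in X, the percentage change in Y is approximately 0.25 times as large.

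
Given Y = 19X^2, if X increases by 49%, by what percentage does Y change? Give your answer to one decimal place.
122.0%

For Y = 19X^2:
If X → X(1 + 0.49)
Then Y → Y · (1 + 0.49)^2
     = Y · 2.2201

Percentage change = ((1 + 0.49)^2 − 1) × 100% ≈ 122.0%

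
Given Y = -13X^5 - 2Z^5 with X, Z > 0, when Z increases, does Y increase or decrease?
Y decreases

Taking the partial derivative:
∂Y/∂Z = -10Z^4

∂Y/∂Z = -10Z^4 < 0 (assuming positive values)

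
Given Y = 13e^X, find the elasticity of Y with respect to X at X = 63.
Elasticity = 63

Elasticity = (dY/dX) · (X/Y)

dY/dX = 13·e^X
At X = 63: dY/dX = 13·e^63, Y = 13·e^63

Elasticity = (13·e^63) · (63 / (13·e^63)) = 63

Interpretation: for a small percentage change in X, the percentage change in Y is approximately 63.00 times as large.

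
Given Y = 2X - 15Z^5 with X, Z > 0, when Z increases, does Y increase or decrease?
Y decreases

Taking the partial derivative:
∂Y/∂Z = -75Z^4

∂Y/∂Z = -75Z^4 < 0 (assuming positive values)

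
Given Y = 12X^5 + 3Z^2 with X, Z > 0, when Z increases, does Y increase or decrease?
Y increases

Taking the partial derivative:
∂Y/∂Z = 6Z

∂Y/∂Z = 6Z > 0 (assuming positive values)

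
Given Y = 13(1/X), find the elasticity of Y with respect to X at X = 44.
Elasticity = -1

Elasticity = (dY/dX) · (X/Y)

dY/dX = -13/X²
At X = 44: dY/dX = -13/1936, Y = 13/44

Elasticity = (-13/1936) · (44 / (13/44)) = -1

Interpretation: for a small percentage change in X, the percentage change in Y is approximately -1.00 times as large.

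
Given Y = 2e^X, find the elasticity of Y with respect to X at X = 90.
Elasticity = 90

Elasticity = (dY/dX) · (X/Y)

dY/dX = 2·e^X
At X = 90: dY/dX = 2·e^90, Y = 2·e^90

Elasticity = (2·e^90) · (90 / (2·e^90)) = 90

Interpretation: for a small percentage change in X, the percentage change in Y is approximately 90.00 times as large.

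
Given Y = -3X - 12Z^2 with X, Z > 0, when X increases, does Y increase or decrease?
Y decreases

Taking the partial derivative:
∂Y/∂X = -3

∂Y/∂X = -3 < 0 (assuming positive values)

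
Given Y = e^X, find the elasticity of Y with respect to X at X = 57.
Elasticity = 57

Elasticity = (dY/dX) · (X/Y)

dY/dX = e^X
At X = 57: dY/dX = e^57, Y = e^57

Elasticity = (e^57) · (57 / (e^57)) = 57

Interpretation: for a small percentage change in X, the percentage change in Y is approximately 57.00 times as large.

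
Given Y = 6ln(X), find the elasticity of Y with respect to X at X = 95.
Elasticity = 1/ln(95) ≈ 0.2196

Elasticity = (dY/dX) · (X/Y)

dY/dX = 6/X
At X = 95: dY/dX = 6/95, Y = 6·ln(95)

Elasticity = (6/95) · (95 / (6·ln(95))) = 1/ln(95) ≈ 0.2196

Interpretation: for a small percentage change in X, the percentage change in Y is approximately 0.22 times as large.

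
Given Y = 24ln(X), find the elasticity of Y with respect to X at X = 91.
Elasticity = 1/ln(91) ≈ 0.2217

Elasticity = (dY/dX) · (X/Y)

dY/dX = 24/X
At X = 91: dY/dX = 24/91, Y = 24·ln(91)

Elasticity = (24/91) · (91 / (24·ln(91))) = 1/ln(91) ≈ 0.2217

Interpretation: for a small percentage change in X, the percentage change in Y is approximately 0.22 times as large.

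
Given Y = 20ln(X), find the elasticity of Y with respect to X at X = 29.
Elasticity = 1/ln(29) ≈ 0.2970

Elasticity = (dY/dX) · (X/Y)

dY/dX = 20/X
At X = 29: dY/dX = 20/29, Y = 20·ln(29)

Elasticity = (20/29) · (29 / (20·ln(29))) = 1/ln(29) ≈ 0.2970

Interpretation: for a small percentage change in X, the percentage change in Y is approximately 0.30 times as large.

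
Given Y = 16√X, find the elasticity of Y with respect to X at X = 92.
Elasticity = 1/2

Elasticity = (dY/dX) · (X/Y)

dY/dX = 8/√X
At X = 92: dY/dX = 4·√23/23, Y = 32·√23

Elasticity = (4·√23/23) · (92 / (32·√23)) = 1/2

Interpretation: for a small percentage change in X, the percentage change in Y is approximately 0.50 times as large.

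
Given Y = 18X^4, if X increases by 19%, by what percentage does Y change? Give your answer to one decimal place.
100.5%

For Y = 18X^4:
If X → X(1 + 0.19)
Then Y → Y · (1 + 0.19)^4
     ≈ Y · 2.0053

Percentage change = ((1 + 0.19)^4 − 1) × 100% ≈ 100.5%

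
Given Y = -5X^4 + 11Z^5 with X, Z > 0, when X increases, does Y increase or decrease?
Y decreases

Taking the partial derivative:
∂Y/∂X = -20X^3

∂Y/∂X = -20X^3 < 0 (assuming positive values)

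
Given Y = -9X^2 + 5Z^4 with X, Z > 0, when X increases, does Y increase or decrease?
Y decreases

Taking the partial derivative:
∂Y/∂X = -18X

∂Y/∂X = -18X < 0 (assuming positive values)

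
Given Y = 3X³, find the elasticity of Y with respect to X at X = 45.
Elasticity = 3

Elasticity = (dY/dX) · (X/Y)

dY/dX = 9·X²
At X = 45: dY/dX = 18225, Y = 273375

Elasticity = 18225 · (45 / 273375) = 3

Interpretation: for a small percentage change in X, the percentage change in Y is approximately 3.00 times as large.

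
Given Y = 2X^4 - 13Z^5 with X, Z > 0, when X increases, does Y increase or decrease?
Y increases

Taking the partial derivative:
∂Y/∂X = 8X^3

∂Y/∂X = 8X^3 > 0 (assuming positive values)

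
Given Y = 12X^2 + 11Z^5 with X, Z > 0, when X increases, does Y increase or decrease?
Y increases

Taking the partial derivative:
∂Y/∂X = 24X

∂Y/∂X = 24X > 0 (assuming positive values)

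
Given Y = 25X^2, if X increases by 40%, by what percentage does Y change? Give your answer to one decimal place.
96.0%

For Y = 25X^2:
If X → X(1 + 0.4)
Then Y → Y · (1 + 0.4)^2
     = Y · 1.9600

Percentage change = ((1 + 0.4)^2 − 1) × 100% = 96.0%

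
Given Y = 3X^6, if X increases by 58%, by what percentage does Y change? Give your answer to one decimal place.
1455.8%

For Y = 3X^6:
If X → X(1 + 0.58)
Then Y → Y · (1 + 0.58)^6
     ≈ Y · 15.5576

Percentage change = ((1 + 0.58)^6 − 1) × 100% ≈ 1455.8%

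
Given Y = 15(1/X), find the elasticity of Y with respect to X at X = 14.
Elasticity = -1

Elasticity = (dY/dX) · (X/Y)

dY/dX = -15/X²
At X = 14: dY/dX = -15/196, Y = 15/14

Elasticity = (-15/196) · (14 / (15/14)) = -1

Interpretation: for a small percentage change in X, the percentage change in Y is approximately -1.00 times as large.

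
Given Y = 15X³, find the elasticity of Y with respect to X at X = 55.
Elasticity = 3

Elasticity = (dY/dX) · (X/Y)

dY/dX = 45·X²
At X = 55: dY/dX = 136125, Y = 2495625

Elasticity = 136125 · (55 / 2495625) = 3

Interpretation: for a small percentage change in X, the percentage change in Y is approximately 3.00 times as large.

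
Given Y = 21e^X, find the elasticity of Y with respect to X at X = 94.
Elasticity = 94

Elasticity = (dY/dX) · (X/Y)

dY/dX = 21·e^X
At X = 94: dY/dX = 21·e^94, Y = 21·e^94

Elasticity = (21·e^94) · (94 / (21·e^94)) = 94

Interpretation: for a small percentage change in X, the percentage change in Y is approximately 94.00 times as large.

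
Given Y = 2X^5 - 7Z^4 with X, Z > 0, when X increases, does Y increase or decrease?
Y increases

Taking the partial derivative:
∂Y/∂X = 10X^4

∂Y/∂X = 10X^4 > 0 (assuming positive values)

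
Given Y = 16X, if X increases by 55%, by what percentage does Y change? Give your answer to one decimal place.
55.0%

For Y = 16X:
If X → X(1 + 0.55)
Then Y → Y · (1 + 0.55)^1
     = Y · 1.5500

Percentage change = ((1 + 0.55)^1 − 1) × 100% = 55.0%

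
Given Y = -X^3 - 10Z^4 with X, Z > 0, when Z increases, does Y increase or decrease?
Y decreases

Taking the partial derivative:
∂Y/∂Z = -40Z^3

∂Y/∂Z = -40Z^3 < 0 (assuming positive values)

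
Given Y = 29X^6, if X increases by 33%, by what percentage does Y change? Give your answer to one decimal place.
453.5%

For Y = 29X^6:
If X → X(1 + 0.33)
Then Y → Y · (1 + 0.33)^6
     ≈ Y · 5.5349

Percentage change = ((1 + 0.33)^6 − 1) × 100% ≈ 453.5%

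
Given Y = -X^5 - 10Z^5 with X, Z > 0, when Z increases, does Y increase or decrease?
Y decreases

Taking the partial derivative:
∂Y/∂Z = -50Z^4

∂Y/∂Z = -50Z^4 < 0 (assuming positive values)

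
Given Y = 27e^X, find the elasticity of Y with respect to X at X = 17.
Elasticity = 17

Elasticity = (dY/dX) · (X/Y)

dY/dX = 27·e^X
At X = 17: dY/dX = 27·e^17, Y = 27·e^17

Elasticity = (27·e^17) · (17 / (27·e^17)) = 17

Interpretation: for a small percentage change in X, the percentage change in Y is approximately 17.00 times as large.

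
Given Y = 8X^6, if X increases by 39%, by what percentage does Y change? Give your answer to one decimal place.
621.3%

For Y = 8X^6:
If X → X(1 + 0.39)
Then Y → Y · (1 + 0.39)^6
     ≈ Y · 7.2125

Percentage change = ((1 + 0.39)^6 − 1) × 100% ≈ 621.3%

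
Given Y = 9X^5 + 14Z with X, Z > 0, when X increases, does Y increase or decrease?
Y increases

Taking the partial derivative:
∂Y/∂X = 45X^4

∂Y/∂X = 45X^4 > 0 (assuming positive values)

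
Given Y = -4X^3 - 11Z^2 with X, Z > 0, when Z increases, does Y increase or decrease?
Y decreases

Taking the partial derivative:
∂Y/∂Z = -22Z

∂Y/∂Z = -22Z < 0 (assuming positive values)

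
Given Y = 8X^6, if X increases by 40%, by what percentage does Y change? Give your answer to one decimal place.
653.0%

For Y = 8X^6:
If X → X(1 + 0.4)
Then Y → Y · (1 + 0.4)^6
     ≈ Y · 7.5295

Percentage change = ((1 + 0.4)^6 − 1) × 100% ≈ 653.0%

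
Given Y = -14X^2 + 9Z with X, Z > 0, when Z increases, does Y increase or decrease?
Y increases

Taking the partial derivative:
∂Y/∂Z = 9

∂Y/∂Z = 9 > 0 (assuming positive values)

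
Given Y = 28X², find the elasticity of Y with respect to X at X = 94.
Elasticity = 2

Elasticity = (dY/dX) · (X/Y)

dY/dX = 56·X
At X = 94: dY/dX = 5264, Y = 247408

Elasticity = 5264 · (94 / 247408) = 2

Interpretation: for a small percentage change in X, the percentage change in Y is approximately 2.00 times as large.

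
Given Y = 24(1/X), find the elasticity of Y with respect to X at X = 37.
Elasticity = -1

Elasticity = (dY/dX) · (X/Y)

dY/dX = -24/X²
At X = 37: dY/dX = -24/1369, Y = 24/37

Elasticity = (-24/1369) · (37 / (24/37)) = -1

Interpretation: for a small percentage change in X, the percentage change in Y is approximately -1.00 times as large.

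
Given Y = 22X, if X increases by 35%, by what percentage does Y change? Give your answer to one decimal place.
35.0%

For Y = 22X:
If X → X(1 + 0.35)
Then Y → Y · (1 + 0.35)^1
     = Y · 1.3500

Percentage change = ((1 + 0.35)^1 − 1) × 100% = 35.0%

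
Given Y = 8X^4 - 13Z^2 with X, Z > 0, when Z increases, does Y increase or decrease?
Y decreases

Taking the partial derivative:
∂Y/∂Z = -26Z

∂Y/∂Z = -26Z < 0 (assuming positive values)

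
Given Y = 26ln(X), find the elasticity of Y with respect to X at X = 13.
Elasticity = 1/ln(13) ≈ 0.3899

Elasticity = (dY/dX) · (X/Y)

dY/dX = 26/X
At X = 13: dY/dX = 2, Y = 26·ln(13)

Elasticity = 2 · (13 / (26·ln(13))) = 1/ln(13) ≈ 0.3899

Interpretation: for a small percentage change in X, the percentage change in Y is approximately 0.39 times as large.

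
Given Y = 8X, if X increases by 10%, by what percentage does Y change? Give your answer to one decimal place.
10.0%

For Y = 8X:
If X → X(1 + 0.1)
Then Y → Y · (1 + 0.1)^1
     = Y · 1.1000

Percentage change = ((1 + 0.1)^1 − 1) × 100% = 10.0%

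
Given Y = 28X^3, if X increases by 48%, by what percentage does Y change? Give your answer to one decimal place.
224.2%

For Y = 28X^3:
If X → X(1 + 0.48)
Then Y → Y · (1 + 0.48)^3
     ≈ Y · 3.2418

Percentage change = ((1 + 0.48)^3 − 1) × 100% ≈ 224.2%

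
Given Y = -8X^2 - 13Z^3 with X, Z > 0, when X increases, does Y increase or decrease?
Y decreases

Taking the partial derivative:
∂Y/∂X = -16X

∂Y/∂X = -16X < 0 (assuming positive values)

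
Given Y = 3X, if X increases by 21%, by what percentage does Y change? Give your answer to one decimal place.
21.0%

For Y = 3X:
If X → X(1 + 0.21)
Then Y → Y · (1 + 0.21)^1
     = Y · 1.2100

Percentage change = ((1 + 0.21)^1 − 1) × 100% = 21.0%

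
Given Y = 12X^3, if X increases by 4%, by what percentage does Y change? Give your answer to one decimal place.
12.5%

For Y = 12X^3:
If X → X(1 + 0.04)
Then Y → Y · (1 + 0.04)^3
     ≈ Y · 1.1249

Percentage change = ((1 + 0.04)^3 − 1) × 100% ≈ 12.5%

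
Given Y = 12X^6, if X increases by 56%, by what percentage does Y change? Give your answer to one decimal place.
1341.3%

For Y = 12X^6:
If X → X(1 + 0.56)
Then Y → Y · (1 + 0.56)^6
     ≈ Y · 14.4128

Percentage change = ((1 + 0.56)^6 − 1) × 100% ≈ 1341.3%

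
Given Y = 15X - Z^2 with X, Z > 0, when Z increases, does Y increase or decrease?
Y decreases

Taking the partial derivative:
∂Y/∂Z = -2Z

∂Y/∂Z = -2Z < 0 (assuming positive values)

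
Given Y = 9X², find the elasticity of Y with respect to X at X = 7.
Elasticity = 2

Elasticity = (dY/dX) · (X/Y)

dY/dX = 18·X
At X = 7: dY/dX = 126, Y = 441

Elasticity = 126 · (7 / 441) = 2

Interpretation: for a small percentage change in X, the percentage change in Y is approximately 2.00 times as large.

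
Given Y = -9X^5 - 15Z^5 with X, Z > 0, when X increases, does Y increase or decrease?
Y decreases

Taking the partial derivative:
∂Y/∂X = -45X^4

∂Y/∂X = -45X^4 < 0 (assuming positive values)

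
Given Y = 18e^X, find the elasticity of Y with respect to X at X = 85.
Elasticity = 85

Elasticity = (dY/dX) · (X/Y)

dY/dX = 18·e^X
At X = 85: dY/dX = 18·e^85, Y = 18·e^85

Elasticity = (18·e^85) · (85 / (18·e^85)) = 85

Interpretation: for a small percentage change in X, the percentage change in Y is approximately 85.00 times as large.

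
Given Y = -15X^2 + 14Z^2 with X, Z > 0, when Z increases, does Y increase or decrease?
Y increases

Taking the partial derivative:
∂Y/∂Z = 28Z

∂Y/∂Z = 28Z > 0 (assuming positive values)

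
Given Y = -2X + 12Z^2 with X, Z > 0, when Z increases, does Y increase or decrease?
Y increases

Taking the partial derivative:
∂Y/∂Z = 24Z

∂Y/∂Z = 24Z > 0 (assuming positive values)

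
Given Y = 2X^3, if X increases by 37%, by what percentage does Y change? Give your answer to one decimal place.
157.1%

For Y = 2X^3:
If X → X(1 + 0.37)
Then Y → Y · (1 + 0.37)^3
     ≈ Y · 2.5714

Percentage change = ((1 + 0.37)^3 − 1) × 100% ≈ 157.1%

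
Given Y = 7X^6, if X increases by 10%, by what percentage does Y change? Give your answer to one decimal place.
77.2%

For Y = 7X^6:
If X → X(1 + 0.1)
Then Y → Y · (1 + 0.1)^6
     ≈ Y · 1.7716

Percentage change = ((1 + 0.1)^6 − 1) × 100% ≈ 77.2%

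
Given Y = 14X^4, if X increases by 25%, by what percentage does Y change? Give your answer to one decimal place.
144.1%

For Y = 14X^4:
If X → X(1 + 0.25)
Then Y → Y · (1 + 0.25)^4
     ≈ Y · 2.4414

Percentage change = ((1 + 0.25)^4 − 1) × 100% ≈ 144.1%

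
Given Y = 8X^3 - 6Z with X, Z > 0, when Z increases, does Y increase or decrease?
Y decreases

Taking the partial derivative:
∂Y/∂Z = -6

∂Y/∂Z = -6 < 0 (assuming positive values)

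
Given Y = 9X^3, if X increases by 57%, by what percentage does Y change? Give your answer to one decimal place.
287.0%

For Y = 9X^3:
If X → X(1 + 0.57)
Then Y → Y · (1 + 0.57)^3
     ≈ Y · 3.8699

Percentage change = ((1 + 0.57)^3 − 1) × 100% ≈ 287.0%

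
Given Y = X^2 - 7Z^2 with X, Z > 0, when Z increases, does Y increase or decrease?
Y decreases

Taking the partial derivative:
∂Y/∂Z = -14Z

∂Y/∂Z = -14Z < 0 (assuming positive values)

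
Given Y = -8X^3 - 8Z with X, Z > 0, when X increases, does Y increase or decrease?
Y decreases

Taking the partial derivative:
∂Y/∂X = -24X^2

∂Y/∂X = -24X^2 < 0 (assuming positive values)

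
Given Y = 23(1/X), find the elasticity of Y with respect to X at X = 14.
Elasticity = -1

Elasticity = (dY/dX) · (X/Y)

dY/dX = -23/X²
At X = 14: dY/dX = -23/196, Y = 23/14

Elasticity = (-23/196) · (14 / (23/14)) = -1

Interpretation: for a small percentage change in X, the percentage change in Y is approximately -1.00 times as large.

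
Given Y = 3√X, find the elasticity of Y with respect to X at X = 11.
Elasticity = 1/2

Elasticity = (dY/dX) · (X/Y)

dY/dX = 3/(2·√X)
At X = 11: dY/dX = 3·√11/22, Y = 3·√11

Elasticity = (3·√11/22) · (11 / (3·√11)) = 1/2

Interpretation: for a small percentage change in X, the percentage change in Y is approximately 0.50 times as large.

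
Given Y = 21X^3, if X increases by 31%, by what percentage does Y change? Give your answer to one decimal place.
124.8%

For Y = 21X^3:
If X → X(1 + 0.31)
Then Y → Y · (1 + 0.31)^3
     ≈ Y · 2.2481

Percentage change = ((1 + 0.31)^3 − 1) × 100% ≈ 124.8%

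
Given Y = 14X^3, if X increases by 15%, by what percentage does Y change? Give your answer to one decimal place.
52.1%

For Y = 14X^3:
If X → X(1 + 0.15)
Then Y → Y · (1 + 0.15)^3
     ≈ Y · 1.5209

Percentage change = ((1 + 0.15)^3 − 1) × 100% ≈ 52.1%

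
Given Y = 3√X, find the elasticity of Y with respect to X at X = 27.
Elasticity = 1/2

Elasticity = (dY/dX) · (X/Y)

dY/dX = 3/(2·√X)
At X = 27: dY/dX = √3/6, Y = 9·√3

Elasticity = (√3/6) · (27 / (9·√3)) = 1/2

Interpretation: for a small percentage change in X, the percentage change in Y is approximately 0.50 times as large.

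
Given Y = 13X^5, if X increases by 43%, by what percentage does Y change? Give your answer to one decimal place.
498.0%

For Y = 13X^5:
If X → X(1 + 0.43)
Then Y → Y · (1 + 0.43)^5
     ≈ Y · 5.9797

Percentage change = ((1 + 0.43)^5 − 1) × 100% ≈ 498.0%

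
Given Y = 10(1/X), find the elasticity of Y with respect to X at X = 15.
Elasticity = -1

Elasticity = (dY/dX) · (X/Y)

dY/dX = -10/X²
At X = 15: dY/dX = -2/45, Y = 2/3

Elasticity = (-2/45) · (15 / (2/3)) = -1

Interpretation: for a small percentage change in X, the percentage change in Y is approximately -1.00 times as large.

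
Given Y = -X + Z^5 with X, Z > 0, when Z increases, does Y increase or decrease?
Y increases

Taking the partial derivative:
∂Y/∂Z = 5Z^4

∂Y/∂Z = 5Z^4 > 0 (assuming positive values)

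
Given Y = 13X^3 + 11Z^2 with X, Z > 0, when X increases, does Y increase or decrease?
Y increases

Taking the partial derivative:
∂Y/∂X = 39X^2

∂Y/∂X = 39X^2 > 0 (assuming positive values)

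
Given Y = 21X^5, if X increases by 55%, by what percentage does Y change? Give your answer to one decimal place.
794.7%

For Y = 21X^5:
If X → X(1 + 0.55)
Then Y → Y · (1 + 0.55)^5
     ≈ Y · 8.9466

Percentage change = ((1 + 0.55)^5 − 1) × 100% ≈ 794.7%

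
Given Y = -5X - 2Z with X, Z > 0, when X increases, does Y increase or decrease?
Y decreases

Taking the partial derivative:
∂Y/∂X = -5

∂Y/∂X = -5 < 0 (assuming positive values)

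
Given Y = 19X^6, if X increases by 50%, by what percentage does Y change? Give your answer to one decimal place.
1039.1%

For Y = 19X^6:
If X → X(1 + 0.5)
Then Y → Y · (1 + 0.5)^6
     ≈ Y · 11.3906

Percentage change = ((1 + 0.5)^6 − 1) × 100% ≈ 1039.1%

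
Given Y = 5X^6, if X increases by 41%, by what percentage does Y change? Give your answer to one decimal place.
685.8%

For Y = 5X^6:
If X → X(1 + 0.41)
Then Y → Y · (1 + 0.41)^6
     ≈ Y · 7.8580

Percentage change = ((1 + 0.41)^6 − 1) × 100% ≈ 685.8%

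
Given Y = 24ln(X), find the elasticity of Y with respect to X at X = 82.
Elasticity = 1/ln(82) ≈ 0.2269

Elasticity = (dY/dX) · (X/Y)

dY/dX = 24/X
At X = 82: dY/dX = 12/41, Y = 24·ln(82)

Elasticity = (12/41) · (82 / (24·ln(82))) = 1/ln(82) ≈ 0.2269

Interpretation: for a small percentage change in X, the percentage change in Y is approximately 0.23 times as large.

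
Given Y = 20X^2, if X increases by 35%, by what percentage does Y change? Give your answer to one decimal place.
82.3%

For Y = 20X^2:
If X → X(1 + 0.35)
Then Y → Y · (1 + 0.35)^2
     = Y · 1.8225

Percentage change = ((1 + 0.35)^2 − 1) × 100% ≈ 82.3%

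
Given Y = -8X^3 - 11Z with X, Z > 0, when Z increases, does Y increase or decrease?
Y decreases

Taking the partial derivative:
∂Y/∂Z = -11

∂Y/∂Z = -11 < 0 (assuming positive values)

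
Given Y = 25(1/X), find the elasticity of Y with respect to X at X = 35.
Elasticity = -1

Elasticity = (dY/dX) · (X/Y)

dY/dX = -25/X²
At X = 35: dY/dX = -1/49, Y = 5/7

Elasticity = (-1/49) · (35 / (5/7)) = -1

Interpretation: for a small percentage change in X, the percentage change in Y is approximately -1.00 times as large.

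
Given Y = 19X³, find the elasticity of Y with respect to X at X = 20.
Elasticity = 3

Elasticity = (dY/dX) · (X/Y)

dY/dX = 57·X²
At X = 20: dY/dX = 22800, Y = 152000

Elasticity = 22800 · (20 / 152000) = 3

Interpretation: for a small percentage change in X, the percentage change in Y is approximately 3.00 times as large.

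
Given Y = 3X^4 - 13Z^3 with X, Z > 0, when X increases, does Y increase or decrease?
Y increases

Taking the partial derivative:
∂Y/∂X = 12X^3

∂Y/∂X = 12X^3 > 0 (assuming positive values)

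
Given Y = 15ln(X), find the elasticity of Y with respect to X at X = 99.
Elasticity = 1/ln(99) ≈ 0.2176

Elasticity = (dY/dX) · (X/Y)

dY/dX = 15/X
At X = 99: dY/dX = 5/33, Y = 15·ln(99)

Elasticity = (5/33) · (99 / (15·ln(99))) = 1/ln(99) ≈ 0.2176

Interpretation: for a small percentage change in X, the percentage change in Y is approximately 0.22 times as large.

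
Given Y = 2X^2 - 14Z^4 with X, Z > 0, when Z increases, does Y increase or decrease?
Y decreases

Taking the partial derivative:
∂Y/∂Z = -56Z^3

∂Y/∂Z = -56Z^3 < 0 (assuming positive values)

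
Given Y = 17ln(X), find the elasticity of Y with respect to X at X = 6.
Elasticity = 1/ln(6) ≈ 0.5581

Elasticity = (dY/dX) · (X/Y)

dY/dX = 17/X
At X = 6: dY/dX = 17/6, Y = 17·ln(6)

Elasticity = (17/6) · (6 / (17·ln(6))) = 1/ln(6) ≈ 0.5581

Interpretation: for a small percentage change in X, the percentage change in Y is approximately 0.56 times as large.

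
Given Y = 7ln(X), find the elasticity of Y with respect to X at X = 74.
Elasticity = 1/ln(74) ≈ 0.2323

Elasticity = (dY/dX) · (X/Y)

dY/dX = 7/X
At X = 74: dY/dX = 7/74, Y = 7·ln(74)

Elasticity = (7/74) · (74 / (7·ln(74))) = 1/ln(74) ≈ 0.2323

Interpretation: for a small percentage change in X, the percentage change in Y is approximately 0.23 times as large.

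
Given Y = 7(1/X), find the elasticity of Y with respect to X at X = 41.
Elasticity = -1

Elasticity = (dY/dX) · (X/Y)

dY/dX = -7/X²
At X = 41: dY/dX = -7/1681, Y = 7/41

Elasticity = (-7/1681) · (41 / (7/41)) = -1

Interpretation: for a small percentage change in X, the percentage change in Y is approximately -1.00 times as large.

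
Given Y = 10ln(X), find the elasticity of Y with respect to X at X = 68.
Elasticity = 1/ln(68) ≈ 0.2370

Elasticity = (dY/dX) · (X/Y)

dY/dX = 10/X
At X = 68: dY/dX = 5/34, Y = 10·ln(68)

Elasticity = (5/34) · (68 / (10·ln(68))) = 1/ln(68) ≈ 0.2370

Interpretation: for a small percentage change in X, the percentage change in Y is approximately 0.24 times as large.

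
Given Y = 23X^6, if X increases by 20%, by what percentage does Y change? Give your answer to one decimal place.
198.6%

For Y = 23X^6:
If X → X(1 + 0.2)
Then Y → Y · (1 + 0.2)^6
     ≈ Y · 2.9860

Percentage change = ((1 + 0.2)^6 − 1) × 100% ≈ 198.6%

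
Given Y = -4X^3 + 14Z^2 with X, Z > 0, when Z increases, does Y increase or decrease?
Y increases

Taking the partial derivative:
∂Y/∂Z = 28Z

∂Y/∂Z = 28Z > 0 (assuming positive values)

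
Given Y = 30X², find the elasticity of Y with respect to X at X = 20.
Elasticity = 2

Elasticity = (dY/dX) · (X/Y)

dY/dX = 60·X
At X = 20: dY/dX = 1200, Y = 12000

Elasticity = 1200 · (20 / 12000) = 2

Interpretation: for a small percentage change in X, the percentage change in Y is approximately 2.00 times as large.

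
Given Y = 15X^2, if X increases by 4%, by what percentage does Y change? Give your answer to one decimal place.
8.2%

For Y = 15X^2:
If X → X(1 + 0.04)
Then Y → Y · (1 + 0.04)^2
     = Y · 1.0816

Percentage change = ((1 + 0.04)^2 − 1) × 100% ≈ 8.2%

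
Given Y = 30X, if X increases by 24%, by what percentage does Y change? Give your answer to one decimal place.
24.0%

For Y = 30X:
If X → X(1 + 0.24)
Then Y → Y · (1 + 0.24)^1
     = Y · 1.2400

Percentage change = ((1 + 0.24)^1 − 1) × 100% = 24.0%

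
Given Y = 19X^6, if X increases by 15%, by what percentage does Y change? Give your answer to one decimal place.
131.3%

For Y = 19X^6:
If X → X(1 + 0.15)
Then Y → Y · (1 + 0.15)^6
     ≈ Y · 2.3131

Percentage change = ((1 + 0.15)^6 − 1) × 100% ≈ 131.3%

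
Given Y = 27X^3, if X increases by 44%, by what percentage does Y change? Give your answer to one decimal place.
198.6%

For Y = 27X^3:
If X → X(1 + 0.44)
Then Y → Y · (1 + 0.44)^3
     ≈ Y · 2.9860

Percentage change = ((1 + 0.44)^3 − 1) × 100% ≈ 198.6%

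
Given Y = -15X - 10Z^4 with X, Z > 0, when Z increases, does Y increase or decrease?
Y decreases

Taking the partial derivative:
∂Y/∂Z = -40Z^3

∂Y/∂Z = -40Z^3 < 0 (assuming positive values)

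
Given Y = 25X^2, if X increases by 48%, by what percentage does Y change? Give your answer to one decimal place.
119.0%

For Y = 25X^2:
If X → X(1 + 0.48)
Then Y → Y · (1 + 0.48)^2
     = Y · 2.1904

Percentage change = ((1 + 0.48)^2 − 1) × 100% ≈ 119.0%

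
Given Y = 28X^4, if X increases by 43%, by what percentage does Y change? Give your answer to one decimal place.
318.2%

For Y = 28X^4:
If X → X(1 + 0.43)
Then Y → Y · (1 + 0.43)^4
     ≈ Y · 4.1816

Percentage change = ((1 + 0.43)^4 − 1) × 100% ≈ 318.2%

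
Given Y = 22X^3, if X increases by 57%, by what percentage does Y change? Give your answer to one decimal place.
287.0%

For Y = 22X^3:
If X → X(1 + 0.57)
Then Y → Y · (1 + 0.57)^3
     ≈ Y · 3.8699

Percentage change = ((1 + 0.57)^3 − 1) × 100% ≈ 287.0%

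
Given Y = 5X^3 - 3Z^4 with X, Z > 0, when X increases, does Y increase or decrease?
Y increases

Taking the partial derivative:
∂Y/∂X = 15X^2

∂Y/∂X = 15X^2 > 0 (assuming positive values)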